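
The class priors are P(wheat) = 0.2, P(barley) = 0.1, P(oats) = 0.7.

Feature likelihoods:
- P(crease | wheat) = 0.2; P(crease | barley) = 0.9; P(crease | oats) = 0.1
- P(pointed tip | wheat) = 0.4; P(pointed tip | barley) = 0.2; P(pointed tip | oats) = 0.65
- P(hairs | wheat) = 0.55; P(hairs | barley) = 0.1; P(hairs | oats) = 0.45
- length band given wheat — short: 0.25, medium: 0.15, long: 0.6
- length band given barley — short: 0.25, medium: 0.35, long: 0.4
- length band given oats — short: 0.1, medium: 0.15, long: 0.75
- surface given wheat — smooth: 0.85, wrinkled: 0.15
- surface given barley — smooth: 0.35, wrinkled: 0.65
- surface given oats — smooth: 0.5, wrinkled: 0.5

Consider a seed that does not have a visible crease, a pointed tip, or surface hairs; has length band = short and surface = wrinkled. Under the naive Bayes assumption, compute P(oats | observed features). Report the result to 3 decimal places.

wheat: 0.2 × (1−0.2) × (1−0.4) × (1−0.55) × 0.25 × 0.15 = 0.00162
barley: 0.1 × (1−0.9) × (1−0.2) × (1−0.1) × 0.25 × 0.65 = 0.00117
oats: 0.7 × (1−0.1) × (1−0.65) × (1−0.45) × 0.1 × 0.5 = 0.00606375
P(oats | x) = 0.00606375 / 0.00885375 ≈ 0.685

0.685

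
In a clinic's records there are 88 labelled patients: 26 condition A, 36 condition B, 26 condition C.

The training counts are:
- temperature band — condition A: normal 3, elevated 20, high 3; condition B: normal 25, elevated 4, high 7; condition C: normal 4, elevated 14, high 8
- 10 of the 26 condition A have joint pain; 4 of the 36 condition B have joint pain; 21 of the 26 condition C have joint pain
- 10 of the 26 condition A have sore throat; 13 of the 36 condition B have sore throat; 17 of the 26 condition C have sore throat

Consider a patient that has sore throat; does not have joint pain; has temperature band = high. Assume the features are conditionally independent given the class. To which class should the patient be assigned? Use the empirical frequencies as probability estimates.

condition B

condition A: (26/88) × (3/26) × (16/26) × (10/26) ≈ 0.00806885
condition B: (36/88) × (7/36) × (32/36) × (13/36) ≈ 0.0255331
condition C: (26/88) × (8/26) × (5/26) × (17/26) ≈ 0.0114309
Highest score → condition B.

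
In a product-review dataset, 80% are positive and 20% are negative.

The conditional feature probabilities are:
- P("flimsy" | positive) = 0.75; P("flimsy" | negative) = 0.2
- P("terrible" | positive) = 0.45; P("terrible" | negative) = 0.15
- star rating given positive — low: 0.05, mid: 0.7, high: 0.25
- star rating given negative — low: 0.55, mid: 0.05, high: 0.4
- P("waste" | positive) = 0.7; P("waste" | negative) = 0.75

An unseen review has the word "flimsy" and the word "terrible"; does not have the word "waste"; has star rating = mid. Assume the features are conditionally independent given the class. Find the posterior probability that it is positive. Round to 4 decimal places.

0.9987

positive: 0.8 × 0.75 × 0.45 × 0.7 × (1−0.7) = 0.0567
negative: 0.2 × 0.2 × 0.15 × 0.05 × (1−0.75) = 0.000075
P(positive | x) = 0.0567 / 0.056775 ≈ 0.9987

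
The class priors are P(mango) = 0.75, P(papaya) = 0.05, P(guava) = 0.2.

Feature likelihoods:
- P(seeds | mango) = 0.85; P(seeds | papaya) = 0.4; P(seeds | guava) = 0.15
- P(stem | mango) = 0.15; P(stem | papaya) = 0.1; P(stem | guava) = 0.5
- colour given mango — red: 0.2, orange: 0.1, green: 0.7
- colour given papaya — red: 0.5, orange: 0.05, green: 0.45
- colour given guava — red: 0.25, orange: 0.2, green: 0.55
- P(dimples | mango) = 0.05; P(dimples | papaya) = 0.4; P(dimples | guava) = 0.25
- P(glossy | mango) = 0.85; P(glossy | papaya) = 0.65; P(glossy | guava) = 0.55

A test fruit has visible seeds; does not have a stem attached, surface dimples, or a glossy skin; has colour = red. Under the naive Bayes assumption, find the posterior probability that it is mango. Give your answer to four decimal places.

mango: 0.75 × 0.85 × (1−0.15) × 0.2 × (1−0.05) × (1−0.85) = 0.0154434375
papaya: 0.05 × 0.4 × (1−0.1) × 0.5 × (1−0.4) × (1−0.65) = 0.00189
guava: 0.2 × 0.15 × (1−0.5) × 0.25 × (1−0.25) × (1−0.55) = 0.001265625
P(mango | x) = 0.0154434375 / 0.0185990625 ≈ 0.8303

0.8303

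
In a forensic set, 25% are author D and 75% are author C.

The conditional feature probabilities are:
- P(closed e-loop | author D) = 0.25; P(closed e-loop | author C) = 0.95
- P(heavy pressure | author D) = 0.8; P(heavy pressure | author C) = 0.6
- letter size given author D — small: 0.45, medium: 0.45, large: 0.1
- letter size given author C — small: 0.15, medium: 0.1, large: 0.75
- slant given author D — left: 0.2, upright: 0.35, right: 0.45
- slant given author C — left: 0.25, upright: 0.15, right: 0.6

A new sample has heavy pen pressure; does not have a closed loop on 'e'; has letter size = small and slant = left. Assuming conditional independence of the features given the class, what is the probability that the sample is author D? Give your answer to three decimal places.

0.941

author D: 0.25 × (1−0.25) × 0.8 × 0.45 × 0.2 = 0.0135
author C: 0.75 × (1−0.95) × 0.6 × 0.15 × 0.25 = 0.00084375
P(author D | x) = 0.0135 / 0.01434375 ≈ 0.941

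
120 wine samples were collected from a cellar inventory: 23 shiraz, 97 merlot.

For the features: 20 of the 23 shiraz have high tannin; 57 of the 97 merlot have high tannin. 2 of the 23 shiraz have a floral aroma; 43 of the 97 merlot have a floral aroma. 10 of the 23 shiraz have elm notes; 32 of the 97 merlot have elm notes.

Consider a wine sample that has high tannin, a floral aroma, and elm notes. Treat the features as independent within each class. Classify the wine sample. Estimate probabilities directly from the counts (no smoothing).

merlot

shiraz: (23/120) × (20/23) × (2/23) × (10/23) ≈ 0.0063012
merlot: (97/120) × (57/97) × (43/97) × (32/97) ≈ 0.0694654
Highest score → merlot.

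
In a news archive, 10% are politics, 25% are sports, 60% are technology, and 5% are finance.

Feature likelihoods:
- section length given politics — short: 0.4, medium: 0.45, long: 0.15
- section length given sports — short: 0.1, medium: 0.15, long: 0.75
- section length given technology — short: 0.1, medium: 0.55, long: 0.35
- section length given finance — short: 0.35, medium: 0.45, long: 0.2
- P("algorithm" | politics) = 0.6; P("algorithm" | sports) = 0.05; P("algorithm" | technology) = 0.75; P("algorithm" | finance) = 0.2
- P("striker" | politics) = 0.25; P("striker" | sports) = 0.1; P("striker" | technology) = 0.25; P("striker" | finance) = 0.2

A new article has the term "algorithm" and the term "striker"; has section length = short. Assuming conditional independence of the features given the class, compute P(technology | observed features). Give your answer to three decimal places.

politics: 0.1 × 0.4 × 0.6 × 0.25 = 0.006
sports: 0.25 × 0.1 × 0.05 × 0.1 = 0.000125
technology: 0.6 × 0.1 × 0.75 × 0.25 = 0.01125
finance: 0.05 × 0.35 × 0.2 × 0.2 = 0.0007
P(technology | x) = 0.01125 / 0.018075 ≈ 0.622

0.622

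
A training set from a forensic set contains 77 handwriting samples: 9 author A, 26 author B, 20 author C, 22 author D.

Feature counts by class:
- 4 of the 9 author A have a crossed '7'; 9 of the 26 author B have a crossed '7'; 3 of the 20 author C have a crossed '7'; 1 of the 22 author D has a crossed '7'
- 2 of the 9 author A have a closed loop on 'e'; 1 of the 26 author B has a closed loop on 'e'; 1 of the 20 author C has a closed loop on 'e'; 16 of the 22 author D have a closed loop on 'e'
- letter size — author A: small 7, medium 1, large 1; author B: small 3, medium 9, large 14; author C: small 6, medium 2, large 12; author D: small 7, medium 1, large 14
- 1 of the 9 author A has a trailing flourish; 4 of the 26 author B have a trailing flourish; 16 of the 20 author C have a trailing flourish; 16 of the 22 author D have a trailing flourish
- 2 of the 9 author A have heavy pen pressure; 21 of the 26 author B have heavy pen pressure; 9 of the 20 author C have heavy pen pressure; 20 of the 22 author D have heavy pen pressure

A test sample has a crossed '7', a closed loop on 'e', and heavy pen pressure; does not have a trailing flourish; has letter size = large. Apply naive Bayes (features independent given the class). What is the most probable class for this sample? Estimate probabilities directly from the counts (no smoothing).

author B

author A: (9/77) × (4/9) × (2/9) × (1/9) × (8/9) × (2/9) ≈ 0.000253367
author B: (26/77) × (9/26) × (1/26) × (14/26) × (22/26) × (21/26) ≈ 0.00165435
author C: (20/77) × (3/20) × (1/20) × (12/20) × (4/20) × (9/20) ≈ 0.000105195
author D: (22/77) × (1/22) × (16/22) × (14/22) × (6/22) × (20/22) ≈ 0.00149021
Highest score → author B.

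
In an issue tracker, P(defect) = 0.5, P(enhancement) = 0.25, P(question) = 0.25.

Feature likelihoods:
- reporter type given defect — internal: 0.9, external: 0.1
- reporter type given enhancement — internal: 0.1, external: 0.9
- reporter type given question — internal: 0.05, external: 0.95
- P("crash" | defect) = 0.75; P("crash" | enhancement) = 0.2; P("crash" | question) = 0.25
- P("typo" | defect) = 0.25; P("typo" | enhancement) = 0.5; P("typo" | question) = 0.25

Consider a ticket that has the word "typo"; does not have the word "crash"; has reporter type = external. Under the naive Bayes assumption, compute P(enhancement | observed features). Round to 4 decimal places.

defect: 0.5 × 0.1 × (1−0.75) × 0.25 = 0.003125
enhancement: 0.25 × 0.9 × (1−0.2) × 0.5 = 0.09
question: 0.25 × 0.95 × (1−0.25) × 0.25 = 0.04453125
P(enhancement | x) = 0.09 / 0.13765625 ≈ 0.6538

0.6538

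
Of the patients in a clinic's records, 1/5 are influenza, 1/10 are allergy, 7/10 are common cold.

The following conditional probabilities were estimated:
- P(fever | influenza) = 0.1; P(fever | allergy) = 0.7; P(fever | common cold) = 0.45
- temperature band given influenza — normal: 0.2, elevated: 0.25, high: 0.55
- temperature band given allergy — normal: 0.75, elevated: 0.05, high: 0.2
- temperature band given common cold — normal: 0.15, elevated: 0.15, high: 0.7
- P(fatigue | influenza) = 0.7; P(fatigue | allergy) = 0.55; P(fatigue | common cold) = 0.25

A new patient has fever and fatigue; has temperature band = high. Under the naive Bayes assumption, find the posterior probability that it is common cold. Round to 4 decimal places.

influenza: 0.2 × 0.1 × 0.55 × 0.7 = 0.0077
allergy: 0.1 × 0.7 × 0.2 × 0.55 = 0.0077
common cold: 0.7 × 0.45 × 0.7 × 0.25 = 0.055125
P(common cold | x) = 0.055125 / 0.070525 ≈ 0.7816

0.7816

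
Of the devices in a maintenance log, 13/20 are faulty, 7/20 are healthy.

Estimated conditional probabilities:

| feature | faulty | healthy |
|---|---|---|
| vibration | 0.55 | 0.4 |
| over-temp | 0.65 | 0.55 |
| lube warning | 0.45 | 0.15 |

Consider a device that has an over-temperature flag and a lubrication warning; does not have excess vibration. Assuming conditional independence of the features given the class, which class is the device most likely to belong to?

faulty

faulty: 0.65 × (1−0.55) × 0.65 × 0.45 = 0.08555625
healthy: 0.35 × (1−0.4) × 0.55 × 0.15 = 0.017325
Highest score → faulty.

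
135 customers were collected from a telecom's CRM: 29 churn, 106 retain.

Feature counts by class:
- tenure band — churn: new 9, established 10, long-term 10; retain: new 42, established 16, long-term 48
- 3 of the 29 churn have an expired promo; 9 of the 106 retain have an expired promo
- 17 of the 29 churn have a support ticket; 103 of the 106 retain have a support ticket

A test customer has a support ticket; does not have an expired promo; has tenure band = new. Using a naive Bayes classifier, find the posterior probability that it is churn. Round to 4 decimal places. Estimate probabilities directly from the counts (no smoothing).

0.1124

churn: (29/135) × (9/29) × (26/29) × (17/29) ≈ 0.0350377
retain: (106/135) × (42/106) × (97/106) × (103/106) ≈ 0.276639
P(churn | x) = 0.0350377 / 0.3116767 ≈ 0.1124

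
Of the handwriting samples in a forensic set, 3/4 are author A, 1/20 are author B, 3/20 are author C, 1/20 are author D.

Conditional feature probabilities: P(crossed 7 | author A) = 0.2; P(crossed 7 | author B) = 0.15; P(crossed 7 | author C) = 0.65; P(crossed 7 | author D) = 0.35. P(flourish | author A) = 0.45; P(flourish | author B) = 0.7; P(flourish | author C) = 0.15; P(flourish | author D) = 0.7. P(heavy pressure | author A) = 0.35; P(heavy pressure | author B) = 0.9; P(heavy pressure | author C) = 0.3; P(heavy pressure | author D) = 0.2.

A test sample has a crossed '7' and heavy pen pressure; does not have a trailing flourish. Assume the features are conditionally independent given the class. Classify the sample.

author A

author A: 0.75 × 0.2 × (1−0.45) × 0.35 = 0.028875
author B: 0.05 × 0.15 × (1−0.7) × 0.9 = 0.002025
author C: 0.15 × 0.65 × (1−0.15) × 0.3 = 0.0248625
author D: 0.05 × 0.35 × (1−0.7) × 0.2 = 0.00105
Highest score → author A.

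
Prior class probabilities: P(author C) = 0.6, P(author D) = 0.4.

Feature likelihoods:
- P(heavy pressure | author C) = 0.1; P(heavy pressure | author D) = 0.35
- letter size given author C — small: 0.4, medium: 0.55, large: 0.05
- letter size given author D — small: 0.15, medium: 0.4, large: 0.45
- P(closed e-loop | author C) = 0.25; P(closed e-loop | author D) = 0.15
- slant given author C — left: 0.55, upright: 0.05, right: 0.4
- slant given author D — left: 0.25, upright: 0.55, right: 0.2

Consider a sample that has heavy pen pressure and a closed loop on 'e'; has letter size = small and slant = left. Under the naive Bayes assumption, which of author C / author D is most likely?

author C

author C: 0.6 × 0.1 × 0.4 × 0.25 × 0.55 = 0.0033
author D: 0.4 × 0.35 × 0.15 × 0.15 × 0.25 = 0.0007875
Highest score → author C.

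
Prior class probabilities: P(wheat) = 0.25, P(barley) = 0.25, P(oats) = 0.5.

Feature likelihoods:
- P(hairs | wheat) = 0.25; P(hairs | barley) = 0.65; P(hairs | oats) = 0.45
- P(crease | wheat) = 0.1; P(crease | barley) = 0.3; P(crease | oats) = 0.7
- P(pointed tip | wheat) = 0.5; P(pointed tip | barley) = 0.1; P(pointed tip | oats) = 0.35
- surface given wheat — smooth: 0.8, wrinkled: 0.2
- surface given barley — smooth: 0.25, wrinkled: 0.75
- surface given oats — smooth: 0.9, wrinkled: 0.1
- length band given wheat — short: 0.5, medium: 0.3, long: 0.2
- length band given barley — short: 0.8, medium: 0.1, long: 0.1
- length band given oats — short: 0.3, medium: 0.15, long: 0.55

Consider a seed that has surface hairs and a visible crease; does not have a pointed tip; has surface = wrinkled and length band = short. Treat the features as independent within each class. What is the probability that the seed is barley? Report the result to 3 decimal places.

wheat: 0.25 × 0.25 × 0.1 × (1−0.5) × 0.2 × 0.5 = 0.0003125
barley: 0.25 × 0.65 × 0.3 × (1−0.1) × 0.75 × 0.8 = 0.026325
oats: 0.5 × 0.45 × 0.7 × (1−0.35) × 0.1 × 0.3 = 0.00307125
P(barley | x) = 0.026325 / 0.02970875 ≈ 0.886

0.886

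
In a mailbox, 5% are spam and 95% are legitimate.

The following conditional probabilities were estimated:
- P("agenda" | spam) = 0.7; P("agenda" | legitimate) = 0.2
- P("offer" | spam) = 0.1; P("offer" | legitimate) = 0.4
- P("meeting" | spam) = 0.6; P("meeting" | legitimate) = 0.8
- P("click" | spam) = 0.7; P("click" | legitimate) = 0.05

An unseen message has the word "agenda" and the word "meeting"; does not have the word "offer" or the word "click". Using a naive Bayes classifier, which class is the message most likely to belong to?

legitimate

spam: 0.05 × 0.7 × (1−0.1) × 0.6 × (1−0.7) = 0.00567
legitimate: 0.95 × 0.2 × (1−0.4) × 0.8 × (1−0.05) = 0.08664
Highest score → legitimate.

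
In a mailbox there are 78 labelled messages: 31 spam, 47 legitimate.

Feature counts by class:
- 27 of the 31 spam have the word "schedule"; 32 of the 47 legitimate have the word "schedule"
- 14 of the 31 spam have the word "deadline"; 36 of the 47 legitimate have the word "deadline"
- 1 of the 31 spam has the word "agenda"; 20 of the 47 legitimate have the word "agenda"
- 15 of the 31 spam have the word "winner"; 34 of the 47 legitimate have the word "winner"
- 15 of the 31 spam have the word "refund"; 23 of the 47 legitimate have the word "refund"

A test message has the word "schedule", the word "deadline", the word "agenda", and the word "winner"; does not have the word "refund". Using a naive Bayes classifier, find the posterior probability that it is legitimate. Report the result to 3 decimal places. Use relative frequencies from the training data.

0.975

spam: (31/78) × (27/31) × (14/31) × (1/31) × (15/31) × (16/31) ≈ 0.00125939
legitimate: (47/78) × (32/47) × (36/47) × (20/47) × (34/47) × (24/47) ≈ 0.0493954
P(legitimate | x) = 0.0493954 / 0.05065479 ≈ 0.975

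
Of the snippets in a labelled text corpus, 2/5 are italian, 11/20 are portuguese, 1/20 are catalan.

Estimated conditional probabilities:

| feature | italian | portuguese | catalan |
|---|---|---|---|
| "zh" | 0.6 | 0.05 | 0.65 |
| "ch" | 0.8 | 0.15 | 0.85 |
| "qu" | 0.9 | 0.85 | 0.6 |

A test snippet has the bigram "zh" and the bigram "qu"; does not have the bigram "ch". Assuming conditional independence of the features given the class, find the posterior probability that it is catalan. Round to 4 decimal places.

italian: 0.4 × 0.6 × (1−0.8) × 0.9 = 0.0432
portuguese: 0.55 × 0.05 × (1−0.15) × 0.85 = 0.01986875
catalan: 0.05 × 0.65 × (1−0.85) × 0.6 = 0.002925
P(catalan | x) = 0.002925 / 0.06599375 ≈ 0.0443

0.0443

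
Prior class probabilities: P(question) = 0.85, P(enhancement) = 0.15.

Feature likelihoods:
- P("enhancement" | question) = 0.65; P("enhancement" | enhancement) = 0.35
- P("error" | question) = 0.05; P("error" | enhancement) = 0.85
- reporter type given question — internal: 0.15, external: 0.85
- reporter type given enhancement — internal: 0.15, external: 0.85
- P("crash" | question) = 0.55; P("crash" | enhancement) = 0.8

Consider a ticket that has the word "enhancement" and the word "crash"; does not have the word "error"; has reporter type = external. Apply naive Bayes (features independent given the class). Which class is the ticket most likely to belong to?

question

question: 0.85 × 0.65 × (1−0.05) × 0.85 × 0.55 = 0.2453790625
enhancement: 0.15 × 0.35 × (1−0.85) × 0.85 × 0.8 = 0.005355
Highest score → question.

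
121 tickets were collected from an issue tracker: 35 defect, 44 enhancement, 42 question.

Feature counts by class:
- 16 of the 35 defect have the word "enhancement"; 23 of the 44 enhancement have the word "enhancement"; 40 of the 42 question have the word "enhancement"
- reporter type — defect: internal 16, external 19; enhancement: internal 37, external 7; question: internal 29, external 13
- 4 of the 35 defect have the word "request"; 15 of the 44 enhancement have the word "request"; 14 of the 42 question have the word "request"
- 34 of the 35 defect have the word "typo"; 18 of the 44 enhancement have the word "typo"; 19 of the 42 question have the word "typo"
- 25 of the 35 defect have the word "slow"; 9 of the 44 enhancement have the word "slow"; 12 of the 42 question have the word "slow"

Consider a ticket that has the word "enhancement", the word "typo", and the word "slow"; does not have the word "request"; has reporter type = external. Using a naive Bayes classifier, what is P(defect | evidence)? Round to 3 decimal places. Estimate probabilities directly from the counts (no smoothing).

defect: (35/121) × (16/35) × (19/35) × (31/35) × (34/35) × (25/35) ≈ 0.0441161
enhancement: (44/121) × (23/44) × (7/44) × (29/44) × (18/44) × (9/44) ≈ 0.0016678
question: (42/121) × (40/42) × (13/42) × (28/42) × (19/42) × (12/42) ≈ 0.00881685
P(defect | x) = 0.0441161 / 0.05460075 ≈ 0.808

0.808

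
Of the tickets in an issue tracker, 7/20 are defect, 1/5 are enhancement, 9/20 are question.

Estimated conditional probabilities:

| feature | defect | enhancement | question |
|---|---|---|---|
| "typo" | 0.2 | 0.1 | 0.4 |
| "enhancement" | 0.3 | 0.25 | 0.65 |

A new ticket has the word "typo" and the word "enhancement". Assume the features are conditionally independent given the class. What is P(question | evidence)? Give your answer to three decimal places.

0.818

defect: 0.35 × 0.2 × 0.3 = 0.021
enhancement: 0.2 × 0.1 × 0.25 = 0.005
question: 0.45 × 0.4 × 0.65 = 0.117
P(question | x) = 0.117 / 0.143 ≈ 0.818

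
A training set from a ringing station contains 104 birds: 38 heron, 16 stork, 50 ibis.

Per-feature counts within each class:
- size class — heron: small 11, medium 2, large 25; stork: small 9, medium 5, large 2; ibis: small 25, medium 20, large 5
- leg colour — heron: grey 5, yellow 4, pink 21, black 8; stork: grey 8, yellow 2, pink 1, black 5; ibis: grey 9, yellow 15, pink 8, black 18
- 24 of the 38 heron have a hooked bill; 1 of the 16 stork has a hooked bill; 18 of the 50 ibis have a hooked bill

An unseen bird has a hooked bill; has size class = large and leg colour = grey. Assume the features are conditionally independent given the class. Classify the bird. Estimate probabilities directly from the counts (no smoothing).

heron

heron: (38/104) × (25/38) × (5/38) × (24/38) ≈ 0.0199766
stork: (16/104) × (2/16) × (8/16) × (1/16) ≈ 0.000600962
ibis: (50/104) × (5/50) × (9/50) × (18/50) ≈ 0.00311538
Highest score → heron.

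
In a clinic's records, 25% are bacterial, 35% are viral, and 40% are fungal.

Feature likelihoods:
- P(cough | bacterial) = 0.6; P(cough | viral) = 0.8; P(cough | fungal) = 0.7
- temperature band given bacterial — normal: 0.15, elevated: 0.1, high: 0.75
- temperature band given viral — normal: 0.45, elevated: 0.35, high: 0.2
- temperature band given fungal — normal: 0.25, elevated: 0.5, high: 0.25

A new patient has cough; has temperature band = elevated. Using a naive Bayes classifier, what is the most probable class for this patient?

bacterial: 0.25 × 0.6 × 0.1 = 0.015
viral: 0.35 × 0.8 × 0.35 = 0.098
fungal: 0.4 × 0.7 × 0.5 = 0.14
Highest score → fungal.

fungal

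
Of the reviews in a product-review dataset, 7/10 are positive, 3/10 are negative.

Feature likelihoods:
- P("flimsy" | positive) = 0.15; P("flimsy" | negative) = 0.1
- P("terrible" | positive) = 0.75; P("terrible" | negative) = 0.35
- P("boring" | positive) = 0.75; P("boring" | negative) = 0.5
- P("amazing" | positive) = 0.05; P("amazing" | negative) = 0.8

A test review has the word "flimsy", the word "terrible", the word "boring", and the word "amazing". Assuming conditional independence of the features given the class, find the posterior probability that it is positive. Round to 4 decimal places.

0.4128

positive: 0.7 × 0.15 × 0.75 × 0.75 × 0.05 = 0.002953125
negative: 0.3 × 0.1 × 0.35 × 0.5 × 0.8 = 0.0042
P(positive | x) = 0.002953125 / 0.007153125 ≈ 0.4128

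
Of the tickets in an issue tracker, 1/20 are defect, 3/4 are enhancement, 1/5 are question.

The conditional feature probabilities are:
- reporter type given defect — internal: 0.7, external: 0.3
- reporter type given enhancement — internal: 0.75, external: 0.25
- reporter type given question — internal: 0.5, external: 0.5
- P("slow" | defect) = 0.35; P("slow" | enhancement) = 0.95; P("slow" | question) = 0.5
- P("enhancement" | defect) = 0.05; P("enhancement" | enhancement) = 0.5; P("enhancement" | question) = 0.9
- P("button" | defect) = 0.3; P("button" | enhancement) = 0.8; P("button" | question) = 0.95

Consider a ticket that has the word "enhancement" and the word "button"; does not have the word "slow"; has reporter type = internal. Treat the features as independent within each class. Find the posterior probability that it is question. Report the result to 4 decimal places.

defect: 0.05 × 0.7 × (1−0.35) × 0.05 × 0.3 = 0.00034125
enhancement: 0.75 × 0.75 × (1−0.95) × 0.5 × 0.8 = 0.01125
question: 0.2 × 0.5 × (1−0.5) × 0.9 × 0.95 = 0.04275
P(question | x) = 0.04275 / 0.05434125 ≈ 0.7867

0.7867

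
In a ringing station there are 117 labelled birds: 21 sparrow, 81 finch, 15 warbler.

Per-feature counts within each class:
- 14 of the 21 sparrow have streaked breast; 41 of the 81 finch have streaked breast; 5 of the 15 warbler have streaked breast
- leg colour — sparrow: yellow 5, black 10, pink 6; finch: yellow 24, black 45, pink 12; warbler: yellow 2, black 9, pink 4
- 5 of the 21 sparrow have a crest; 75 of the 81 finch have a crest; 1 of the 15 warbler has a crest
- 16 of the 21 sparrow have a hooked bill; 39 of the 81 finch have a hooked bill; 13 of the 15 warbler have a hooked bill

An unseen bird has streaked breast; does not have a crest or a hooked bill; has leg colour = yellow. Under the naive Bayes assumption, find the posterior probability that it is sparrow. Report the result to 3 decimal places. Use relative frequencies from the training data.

sparrow: (21/117) × (14/21) × (5/21) × (16/21) × (5/21) ≈ 0.00516826
finch: (81/117) × (41/81) × (24/81) × (6/81) × (42/81) ≈ 0.003988
warbler: (15/117) × (5/15) × (2/15) × (14/15) × (2/15) ≈ 0.000709085
P(sparrow | x) = 0.00516826 / 0.009865345 ≈ 0.524

0.524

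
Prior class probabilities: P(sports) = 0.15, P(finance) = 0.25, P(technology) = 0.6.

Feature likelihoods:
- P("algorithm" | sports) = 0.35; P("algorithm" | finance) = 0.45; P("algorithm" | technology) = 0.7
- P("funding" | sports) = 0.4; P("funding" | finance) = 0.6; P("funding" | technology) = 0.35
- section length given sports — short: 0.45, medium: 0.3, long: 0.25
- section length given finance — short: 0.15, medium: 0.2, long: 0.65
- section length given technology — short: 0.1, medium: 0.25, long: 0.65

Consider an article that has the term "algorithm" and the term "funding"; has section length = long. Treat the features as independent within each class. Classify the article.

sports: 0.15 × 0.35 × 0.4 × 0.25 = 0.00525
finance: 0.25 × 0.45 × 0.6 × 0.65 = 0.043875
technology: 0.6 × 0.7 × 0.35 × 0.65 = 0.09555
Highest score → technology.

technology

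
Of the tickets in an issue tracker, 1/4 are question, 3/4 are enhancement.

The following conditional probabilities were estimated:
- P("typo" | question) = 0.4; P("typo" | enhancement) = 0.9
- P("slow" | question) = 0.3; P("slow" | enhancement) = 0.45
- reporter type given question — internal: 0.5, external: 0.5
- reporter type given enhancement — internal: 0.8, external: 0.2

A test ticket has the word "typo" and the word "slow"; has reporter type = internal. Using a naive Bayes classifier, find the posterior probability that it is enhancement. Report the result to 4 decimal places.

0.9419

question: 0.25 × 0.4 × 0.3 × 0.5 = 0.015
enhancement: 0.75 × 0.9 × 0.45 × 0.8 = 0.243
P(enhancement | x) = 0.243 / 0.258 ≈ 0.9419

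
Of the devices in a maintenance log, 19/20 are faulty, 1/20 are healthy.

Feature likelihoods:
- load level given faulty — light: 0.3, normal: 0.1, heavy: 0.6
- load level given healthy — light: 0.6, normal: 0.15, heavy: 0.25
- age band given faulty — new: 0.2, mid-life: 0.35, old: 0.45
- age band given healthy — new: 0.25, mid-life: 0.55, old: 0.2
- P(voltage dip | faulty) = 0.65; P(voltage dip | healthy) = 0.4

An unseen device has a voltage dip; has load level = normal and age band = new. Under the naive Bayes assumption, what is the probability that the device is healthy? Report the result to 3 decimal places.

faulty: 0.95 × 0.1 × 0.2 × 0.65 = 0.01235
healthy: 0.05 × 0.15 × 0.25 × 0.4 = 0.00075
P(healthy | x) = 0.00075 / 0.0131 ≈ 0.057

0.057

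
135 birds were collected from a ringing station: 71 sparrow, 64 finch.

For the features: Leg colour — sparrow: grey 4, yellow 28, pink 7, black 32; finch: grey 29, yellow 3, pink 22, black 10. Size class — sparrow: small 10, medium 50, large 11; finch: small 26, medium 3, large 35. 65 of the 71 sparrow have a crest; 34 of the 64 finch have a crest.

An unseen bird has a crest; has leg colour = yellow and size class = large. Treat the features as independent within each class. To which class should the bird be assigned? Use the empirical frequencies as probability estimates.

sparrow

sparrow: (71/135) × (28/71) × (11/71) × (65/71) ≈ 0.029418
finch: (64/135) × (3/64) × (35/64) × (34/64) ≈ 0.00645616
Highest score → sparrow.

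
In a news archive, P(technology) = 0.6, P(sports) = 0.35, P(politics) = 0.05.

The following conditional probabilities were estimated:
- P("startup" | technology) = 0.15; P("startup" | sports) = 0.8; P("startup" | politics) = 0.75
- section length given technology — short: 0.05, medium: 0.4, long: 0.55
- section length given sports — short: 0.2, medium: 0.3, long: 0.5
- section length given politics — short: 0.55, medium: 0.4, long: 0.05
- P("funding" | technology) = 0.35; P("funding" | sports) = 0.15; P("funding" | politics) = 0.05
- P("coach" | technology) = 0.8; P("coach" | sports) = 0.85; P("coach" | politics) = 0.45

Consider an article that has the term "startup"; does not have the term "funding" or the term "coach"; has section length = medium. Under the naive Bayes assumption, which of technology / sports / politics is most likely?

sports

technology: 0.6 × 0.15 × 0.4 × (1−0.35) × (1−0.8) = 0.00468
sports: 0.35 × 0.8 × 0.3 × (1−0.15) × (1−0.85) = 0.01071
politics: 0.05 × 0.75 × 0.4 × (1−0.05) × (1−0.45) = 0.0078375
Highest score → sports.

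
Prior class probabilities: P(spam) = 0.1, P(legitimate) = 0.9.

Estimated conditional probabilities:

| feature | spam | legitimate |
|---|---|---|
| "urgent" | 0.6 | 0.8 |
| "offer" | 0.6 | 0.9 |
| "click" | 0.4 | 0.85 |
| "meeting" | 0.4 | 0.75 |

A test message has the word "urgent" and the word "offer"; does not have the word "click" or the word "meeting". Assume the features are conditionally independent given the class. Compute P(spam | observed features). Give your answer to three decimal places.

spam: 0.1 × 0.6 × 0.6 × (1−0.4) × (1−0.4) = 0.01296
legitimate: 0.9 × 0.8 × 0.9 × (1−0.85) × (1−0.75) = 0.0243
P(spam | x) = 0.01296 / 0.03726 ≈ 0.348

0.348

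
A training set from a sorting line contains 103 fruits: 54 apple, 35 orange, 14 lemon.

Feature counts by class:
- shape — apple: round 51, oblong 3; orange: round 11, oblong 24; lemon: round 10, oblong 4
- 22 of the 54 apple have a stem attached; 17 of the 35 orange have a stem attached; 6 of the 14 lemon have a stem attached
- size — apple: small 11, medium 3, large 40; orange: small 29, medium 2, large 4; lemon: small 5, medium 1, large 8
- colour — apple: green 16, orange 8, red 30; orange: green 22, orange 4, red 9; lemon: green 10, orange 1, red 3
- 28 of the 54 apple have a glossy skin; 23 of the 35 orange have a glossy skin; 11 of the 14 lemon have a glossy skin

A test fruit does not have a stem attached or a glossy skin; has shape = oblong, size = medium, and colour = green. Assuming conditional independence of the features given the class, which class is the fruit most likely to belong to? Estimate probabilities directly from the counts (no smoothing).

apple: (54/103) × (3/54) × (32/54) × (3/54) × (16/54) × (26/54) ≈ 0.000136796
orange: (35/103) × (24/35) × (18/35) × (2/35) × (22/35) × (12/35) ≈ 0.00147573
lemon: (14/103) × (4/14) × (8/14) × (1/14) × (10/14) × (3/14) ≈ 0.000242617
Highest score → orange.

orange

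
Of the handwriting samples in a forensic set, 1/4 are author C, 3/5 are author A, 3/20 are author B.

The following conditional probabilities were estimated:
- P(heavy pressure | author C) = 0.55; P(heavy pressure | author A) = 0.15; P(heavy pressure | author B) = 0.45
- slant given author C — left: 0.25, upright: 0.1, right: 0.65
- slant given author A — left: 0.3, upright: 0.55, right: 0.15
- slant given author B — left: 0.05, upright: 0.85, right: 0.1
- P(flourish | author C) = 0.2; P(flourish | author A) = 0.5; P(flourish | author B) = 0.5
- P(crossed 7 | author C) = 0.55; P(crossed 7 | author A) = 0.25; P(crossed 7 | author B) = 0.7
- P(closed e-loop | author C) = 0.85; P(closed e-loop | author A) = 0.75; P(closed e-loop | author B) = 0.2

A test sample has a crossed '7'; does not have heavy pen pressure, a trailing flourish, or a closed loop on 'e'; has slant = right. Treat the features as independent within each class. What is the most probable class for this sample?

author C: 0.25 × (1−0.55) × 0.65 × (1−0.2) × 0.55 × (1−0.85) = 0.00482625
author A: 0.6 × (1−0.15) × 0.15 × (1−0.5) × 0.25 × (1−0.75) = 0.002390625
author B: 0.15 × (1−0.45) × 0.1 × (1−0.5) × 0.7 × (1−0.2) = 0.00231
Highest score → author C.

author C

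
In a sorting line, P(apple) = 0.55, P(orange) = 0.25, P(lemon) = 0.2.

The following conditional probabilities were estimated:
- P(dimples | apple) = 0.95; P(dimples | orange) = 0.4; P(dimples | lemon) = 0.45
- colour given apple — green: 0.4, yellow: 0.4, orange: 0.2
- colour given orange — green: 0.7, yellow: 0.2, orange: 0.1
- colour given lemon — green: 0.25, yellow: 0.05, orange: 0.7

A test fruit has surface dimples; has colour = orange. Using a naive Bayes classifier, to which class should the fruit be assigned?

apple: 0.55 × 0.95 × 0.2 = 0.1045
orange: 0.25 × 0.4 × 0.1 = 0.01
lemon: 0.2 × 0.45 × 0.7 = 0.063
Highest score → apple.

apple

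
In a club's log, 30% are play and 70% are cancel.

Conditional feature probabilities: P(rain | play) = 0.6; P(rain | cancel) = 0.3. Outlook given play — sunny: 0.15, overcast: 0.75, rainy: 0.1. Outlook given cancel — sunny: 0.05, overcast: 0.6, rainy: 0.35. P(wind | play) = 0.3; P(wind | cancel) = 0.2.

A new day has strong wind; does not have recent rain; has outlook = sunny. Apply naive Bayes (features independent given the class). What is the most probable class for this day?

play

play: 0.3 × (1−0.6) × 0.15 × 0.3 = 0.0054
cancel: 0.7 × (1−0.3) × 0.05 × 0.2 = 0.0049
Highest score → play.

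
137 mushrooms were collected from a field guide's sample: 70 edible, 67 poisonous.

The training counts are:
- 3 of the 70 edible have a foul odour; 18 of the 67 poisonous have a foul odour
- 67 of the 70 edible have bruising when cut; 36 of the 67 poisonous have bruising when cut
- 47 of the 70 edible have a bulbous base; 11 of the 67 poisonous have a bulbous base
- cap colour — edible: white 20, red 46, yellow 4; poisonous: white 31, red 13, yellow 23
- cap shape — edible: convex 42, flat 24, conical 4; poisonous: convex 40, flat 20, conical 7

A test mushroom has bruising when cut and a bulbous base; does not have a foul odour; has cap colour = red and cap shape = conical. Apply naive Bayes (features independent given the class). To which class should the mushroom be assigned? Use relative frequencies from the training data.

edible

edible: (70/137) × (67/70) × (67/70) × (47/70) × (46/70) × (4/70) ≈ 0.0118019
poisonous: (67/137) × (49/67) × (36/67) × (11/67) × (13/67) × (7/67) ≈ 0.000639607
Highest score → edible.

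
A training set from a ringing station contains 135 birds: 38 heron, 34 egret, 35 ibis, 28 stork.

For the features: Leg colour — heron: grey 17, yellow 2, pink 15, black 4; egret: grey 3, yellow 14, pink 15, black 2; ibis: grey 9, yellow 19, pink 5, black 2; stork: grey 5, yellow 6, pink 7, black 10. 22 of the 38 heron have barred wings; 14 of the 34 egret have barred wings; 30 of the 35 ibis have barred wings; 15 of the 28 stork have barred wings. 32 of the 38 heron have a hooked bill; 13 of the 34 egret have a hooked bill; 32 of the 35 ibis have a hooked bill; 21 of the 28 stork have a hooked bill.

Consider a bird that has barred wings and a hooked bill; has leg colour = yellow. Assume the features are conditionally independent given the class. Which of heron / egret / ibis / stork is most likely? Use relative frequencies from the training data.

heron: (38/135) × (2/38) × (22/38) × (32/38) ≈ 0.00722274
egret: (34/135) × (14/34) × (14/34) × (13/34) ≈ 0.0163271
ibis: (35/135) × (19/35) × (30/35) × (32/35) ≈ 0.110295
stork: (28/135) × (6/28) × (15/28) × (21/28) ≈ 0.0178571
Highest score → ibis.

ibis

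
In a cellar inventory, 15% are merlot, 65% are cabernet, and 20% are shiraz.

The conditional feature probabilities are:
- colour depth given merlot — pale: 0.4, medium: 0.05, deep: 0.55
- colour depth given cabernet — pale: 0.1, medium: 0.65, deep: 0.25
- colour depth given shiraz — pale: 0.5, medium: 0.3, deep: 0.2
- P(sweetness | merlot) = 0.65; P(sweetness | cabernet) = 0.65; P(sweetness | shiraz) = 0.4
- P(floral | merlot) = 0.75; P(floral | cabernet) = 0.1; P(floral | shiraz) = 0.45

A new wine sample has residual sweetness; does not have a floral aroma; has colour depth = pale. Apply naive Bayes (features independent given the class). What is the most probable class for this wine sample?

merlot: 0.15 × 0.4 × 0.65 × (1−0.75) = 0.00975
cabernet: 0.65 × 0.1 × 0.65 × (1−0.1) = 0.038025
shiraz: 0.2 × 0.5 × 0.4 × (1−0.45) = 0.022
Highest score → cabernet.

cabernet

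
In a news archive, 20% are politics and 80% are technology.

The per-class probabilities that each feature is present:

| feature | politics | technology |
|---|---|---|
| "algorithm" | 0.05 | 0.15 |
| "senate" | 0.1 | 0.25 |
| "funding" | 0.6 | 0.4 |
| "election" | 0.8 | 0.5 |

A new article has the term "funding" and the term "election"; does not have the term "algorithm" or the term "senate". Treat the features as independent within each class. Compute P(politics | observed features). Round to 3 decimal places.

0.446

politics: 0.2 × (1−0.05) × (1−0.1) × 0.6 × 0.8 = 0.08208
technology: 0.8 × (1−0.15) × (1−0.25) × 0.4 × 0.5 = 0.102
P(politics | x) = 0.08208 / 0.18408 ≈ 0.446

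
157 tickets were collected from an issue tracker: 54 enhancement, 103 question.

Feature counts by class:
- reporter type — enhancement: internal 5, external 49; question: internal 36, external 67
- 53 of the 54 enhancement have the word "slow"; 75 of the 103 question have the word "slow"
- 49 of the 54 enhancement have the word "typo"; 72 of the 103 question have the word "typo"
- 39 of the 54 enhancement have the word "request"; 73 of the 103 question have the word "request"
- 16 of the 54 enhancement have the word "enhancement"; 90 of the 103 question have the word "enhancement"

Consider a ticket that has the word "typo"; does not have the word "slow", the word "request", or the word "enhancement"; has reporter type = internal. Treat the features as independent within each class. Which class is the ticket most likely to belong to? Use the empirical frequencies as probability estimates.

enhancement: (54/157) × (5/54) × (1/54) × (49/54) × (15/54) × (38/54) ≈ 0.000104608
question: (103/157) × (36/103) × (28/103) × (72/103) × (30/103) × (13/103) ≈ 0.0016018
Highest score → question.

question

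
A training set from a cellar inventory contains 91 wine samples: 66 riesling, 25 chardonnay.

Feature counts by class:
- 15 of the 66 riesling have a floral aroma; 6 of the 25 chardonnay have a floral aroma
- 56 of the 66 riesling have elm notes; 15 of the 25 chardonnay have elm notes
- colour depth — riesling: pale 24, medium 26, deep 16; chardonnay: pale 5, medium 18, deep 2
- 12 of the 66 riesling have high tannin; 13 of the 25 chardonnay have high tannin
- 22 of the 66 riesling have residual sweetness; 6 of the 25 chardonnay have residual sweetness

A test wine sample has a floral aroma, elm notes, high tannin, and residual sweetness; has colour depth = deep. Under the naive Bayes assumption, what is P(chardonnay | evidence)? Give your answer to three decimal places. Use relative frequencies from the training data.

riesling: (66/91) × (15/66) × (56/66) × (16/66) × (12/66) × (22/66) ≈ 0.00205488
chardonnay: (25/91) × (6/25) × (15/25) × (2/25) × (13/25) × (6/25) ≈ 0.000394971
P(chardonnay | x) = 0.000394971 / 0.002449851 ≈ 0.161

0.161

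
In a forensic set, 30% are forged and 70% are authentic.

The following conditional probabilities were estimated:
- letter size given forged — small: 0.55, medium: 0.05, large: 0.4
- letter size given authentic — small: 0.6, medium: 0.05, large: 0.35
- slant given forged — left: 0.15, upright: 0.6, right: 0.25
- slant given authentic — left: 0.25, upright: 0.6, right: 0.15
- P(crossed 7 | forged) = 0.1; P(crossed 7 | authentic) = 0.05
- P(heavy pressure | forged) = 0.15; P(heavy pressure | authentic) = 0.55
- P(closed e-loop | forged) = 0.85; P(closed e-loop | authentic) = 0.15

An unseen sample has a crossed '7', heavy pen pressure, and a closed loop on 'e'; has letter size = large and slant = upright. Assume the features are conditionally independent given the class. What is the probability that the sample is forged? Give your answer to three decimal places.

forged: 0.3 × 0.4 × 0.6 × 0.1 × 0.15 × 0.85 = 0.000918
authentic: 0.7 × 0.35 × 0.6 × 0.05 × 0.55 × 0.15 = 0.000606375
P(forged | x) = 0.000918 / 0.001524375 ≈ 0.602

0.602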